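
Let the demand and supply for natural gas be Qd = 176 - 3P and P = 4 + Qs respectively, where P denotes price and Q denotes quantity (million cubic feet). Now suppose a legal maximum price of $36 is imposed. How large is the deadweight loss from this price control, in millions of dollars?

54

Rearranging supply gives Qs = P - 4. Without the control the market clears where 176 - 3P = P - 4, i.e. P* = 45 and Q* = 41.
Since 36 < 45, the ceiling is binding.
At P = 36: Qd = 176 - 3·36 = 68 and Qs = 36 - 4 = 32.
Quantity traded falls to 32. At Q = 32 the demand price is (176 - 32)/3 = 48 and the supply price is 4 + 32 = 36.
Deadweight loss = ½ · (48 - 36) · (41 - 32) = ½ · 12 · 9 = 54.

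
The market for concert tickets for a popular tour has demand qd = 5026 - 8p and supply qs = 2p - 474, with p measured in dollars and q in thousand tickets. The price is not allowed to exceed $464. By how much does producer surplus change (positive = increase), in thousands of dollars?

Equilibrium: 5026 - 8p = 2p - 474, so 5500 = 10p and p* = 550, q* = 626.
Since 464 < 550, the ceiling is binding.
At p = 464: qd = 5026 - 8·464 = 1314 and qs = 2·464 - 474 = 454.
Producer surplus without the control is ½ · (550 - 237) · 626 = 97969.
With the ceiling, producers sell 454 units at 464, so PS = ½ · (464 - 237) · 454 = 51529.
Change in producer surplus = 51529 - 97969 = -46440.

-46440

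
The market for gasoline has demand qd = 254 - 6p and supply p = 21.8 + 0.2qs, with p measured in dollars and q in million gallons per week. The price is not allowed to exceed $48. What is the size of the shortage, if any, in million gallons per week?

Rearranging supply gives qs = 5p - 109. In a free market, 254 - 6p = 5p - 109 gives the equilibrium p* = 33, q* = 56.
The ceiling of 48 is above the equilibrium price 33, so it is not binding; the market clears at p* = 33, q* = 56.
Since the control does not bind, there is no shortage.

0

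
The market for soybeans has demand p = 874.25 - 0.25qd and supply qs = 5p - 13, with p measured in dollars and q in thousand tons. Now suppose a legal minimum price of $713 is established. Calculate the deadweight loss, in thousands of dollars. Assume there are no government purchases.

375584.4

Rearranging demand gives qd = 3497 - 4p. Without the control the market clears where 3497 - 4p = 5p - 13, i.e. p* = 390 and q* = 1937.
The floor of 713 is above the equilibrium price 390, so it binds.
At p = 713: qd = 3497 - 4·713 = 645 and qs = 5·713 - 13 = 3552.
Quantity traded falls to 645. At q = 645 the demand price is (3497 - 645)/4 = 713 and the supply price is (13 + 645)/5 = 131.6.
Deadweight loss = ½ · (713 - 131.6) · (1937 - 645) = ½ · 581.4 · 1292 = 375584.4.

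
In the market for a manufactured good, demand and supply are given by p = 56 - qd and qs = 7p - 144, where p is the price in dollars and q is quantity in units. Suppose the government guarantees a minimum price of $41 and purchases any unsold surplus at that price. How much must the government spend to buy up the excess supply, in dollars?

Rearranging demand gives qd = 56 - p. Without the control the market clears where 56 - p = 7p - 144, i.e. p* = 25 and q* = 31.
Since 41 > 25, the floor is binding.
At p = 41: qd = 56 - 41 = 15 and qs = 7·41 - 144 = 143.
Surplus = qs - qd = 128.
Government expenditure = surplus × support price = 128 × 41 = 5248.

5248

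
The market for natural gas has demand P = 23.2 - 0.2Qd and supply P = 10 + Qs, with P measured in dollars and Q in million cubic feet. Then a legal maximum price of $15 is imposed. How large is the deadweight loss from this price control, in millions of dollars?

Rearranging demand gives Qd = 116 - 5P; rearranging supply gives Qs = P - 10. Equilibrium: 116 - 5P = P - 10, so 126 = 6P and P* = 21, Q* = 11.
The ceiling of 15 is below the equilibrium price 21, so it binds.
At P = 15: Qd = 116 - 5·15 = 41 and Qs = 15 - 10 = 5.
Quantity traded falls to 5. At Q = 5 the demand price is (116 - 5)/5 = 22.2 and the supply price is 10 + 5 = 15.
Deadweight loss = ½ · (22.2 - 15) · (11 - 5) = ½ · 7.2 · 6 = 21.6.

21.6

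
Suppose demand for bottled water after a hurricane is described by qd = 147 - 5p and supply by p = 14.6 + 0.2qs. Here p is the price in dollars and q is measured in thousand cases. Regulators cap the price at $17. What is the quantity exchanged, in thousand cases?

Rearranging supply gives qs = 5p - 73. In a free market, 147 - 5p = 5p - 73 gives the equilibrium p* = 22, q* = 37.
Because the ceiling (17) lies below the market-clearing price, it is binding.
At p = 17: qd = 147 - 5·17 = 62 and qs = 5·17 - 73 = 12.
The quantity actually transacted is the short side, supply: 12.

12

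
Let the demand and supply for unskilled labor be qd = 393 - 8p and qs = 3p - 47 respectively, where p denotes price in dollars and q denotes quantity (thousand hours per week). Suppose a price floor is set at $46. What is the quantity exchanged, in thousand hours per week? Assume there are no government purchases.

25

Equilibrium: 393 - 8p = 3p - 47, so 440 = 11p and p* = 40, q* = 73.
The floor of 46 is above the equilibrium price 40, so it binds.
At p = 46: qd = 393 - 8·46 = 25 and qs = 3·46 - 47 = 91.
The quantity actually transacted is the short side, demand: 25.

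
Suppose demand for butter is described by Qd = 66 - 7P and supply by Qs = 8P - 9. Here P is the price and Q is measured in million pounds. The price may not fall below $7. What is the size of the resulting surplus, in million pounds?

In a free market, 66 - 7P = 8P - 9 gives the equilibrium P* = 5, Q* = 31.
Since 7 > 5, the floor is binding.
At P = 7: Qd = 66 - 7·7 = 17 and Qs = 8·7 - 9 = 47.
Surplus = Qs - Qd = 47 - 17 = 30.

30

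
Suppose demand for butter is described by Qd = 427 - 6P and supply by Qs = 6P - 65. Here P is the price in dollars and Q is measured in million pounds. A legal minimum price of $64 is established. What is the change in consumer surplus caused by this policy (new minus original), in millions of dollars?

-2576

Setting quantity demanded equal to quantity supplied, 427 - 6P = 6P - 65, gives P* = 41 and Q* = 181.
Because the floor (64) lies above the market-clearing price, it is binding.
At P = 64: Qd = 427 - 6·64 = 43 and Qs = 6·64 - 65 = 319.
Consumer surplus without the control is ½ · (427/6 - 41) · 181 = 32761/12.
With the floor, consumers buy 43 units at 64, so CS = ½ · (427/6 - 64) · 43 = 1849/12.
Change in consumer surplus = 1849/12 - 32761/12 = -2576.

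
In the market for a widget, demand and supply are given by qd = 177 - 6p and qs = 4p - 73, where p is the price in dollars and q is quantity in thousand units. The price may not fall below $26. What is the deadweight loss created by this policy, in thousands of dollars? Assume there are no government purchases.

7.5

Equilibrium: 177 - 6p = 4p - 73, so 250 = 10p and p* = 25, q* = 27.
The floor of 26 is above the equilibrium price 25, so it binds.
At p = 26: qd = 177 - 6·26 = 21 and qs = 4·26 - 73 = 31.
Quantity traded falls to 21. At q = 21 the demand price is (177 - 21)/6 = 26 and the supply price is (73 + 21)/4 = 23.5.
Deadweight loss = ½ · (26 - 23.5) · (27 - 21) = ½ · 2.5 · 6 = 7.5.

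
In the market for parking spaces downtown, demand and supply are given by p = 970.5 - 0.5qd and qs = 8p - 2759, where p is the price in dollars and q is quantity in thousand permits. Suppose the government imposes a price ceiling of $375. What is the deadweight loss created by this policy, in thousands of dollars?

Rearranging demand gives qd = 1941 - 2p. Without the control the market clears where 1941 - 2p = 8p - 2759, i.e. p* = 470 and q* = 1001.
Since 375 < 470, the ceiling is binding.
At p = 375: qd = 1941 - 2·375 = 1191 and qs = 8·375 - 2759 = 241.
Quantity traded falls to 241. At q = 241 the demand price is (1941 - 241)/2 = 850 and the supply price is (2759 + 241)/8 = 375.
Deadweight loss = ½ · (850 - 375) · (1001 - 241) = ½ · 475 · 760 = 180500.

180500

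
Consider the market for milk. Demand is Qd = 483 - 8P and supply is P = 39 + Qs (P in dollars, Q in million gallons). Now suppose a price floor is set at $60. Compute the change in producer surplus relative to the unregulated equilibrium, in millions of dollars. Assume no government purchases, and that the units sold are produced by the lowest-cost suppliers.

Rearranging supply gives Qs = P - 39. In a free market, 483 - 8P = P - 39 gives the equilibrium P* = 58, Q* = 19.
Since 60 > 58, the floor is binding.
At P = 60: Qd = 483 - 8·60 = 3 and Qs = 60 - 39 = 21.
Producer surplus without the control is ½ · (58 - 39) · 19 = 180.5.
With the floor, 3 units are sold at 60. The supply price at Q = 3 is 42, so PS = ½ · [(60 - 39) + (60 - 42)] · 3 = 58.5.
Change in producer surplus = 58.5 - 180.5 = -122.

-122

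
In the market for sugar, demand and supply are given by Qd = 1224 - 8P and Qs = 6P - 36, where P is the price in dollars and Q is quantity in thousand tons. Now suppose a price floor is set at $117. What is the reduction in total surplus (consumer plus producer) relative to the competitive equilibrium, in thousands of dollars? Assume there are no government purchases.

6804

Setting quantity demanded equal to quantity supplied, 1224 - 8P = 6P - 36, gives P* = 90 and Q* = 504.
Since 117 > 90, the floor is binding.
At P = 117: Qd = 1224 - 8·117 = 288 and Qs = 6·117 - 36 = 666.
Quantity traded falls to 288. At Q = 288 the demand price is (1224 - 288)/8 = 117 and the supply price is (36 + 288)/6 = 54.
Deadweight loss = ½ · (117 - 54) · (504 - 288) = ½ · 63 · 216 = 6804.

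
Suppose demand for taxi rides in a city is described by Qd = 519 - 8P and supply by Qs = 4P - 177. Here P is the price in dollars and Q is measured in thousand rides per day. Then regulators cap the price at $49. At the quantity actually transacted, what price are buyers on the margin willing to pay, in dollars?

62.5

In a free market, 519 - 8P = 4P - 177 gives the equilibrium P* = 58, Q* = 55.
The ceiling of 49 is below the equilibrium price 58, so it binds.
At P = 49: Qd = 519 - 8·49 = 127 and Qs = 4·49 - 177 = 19.
Only 19 units reach the market. On the demand curve, the marginal buyer's willingness to pay at Q = 19 is (519 - 19)/8 = 62.5.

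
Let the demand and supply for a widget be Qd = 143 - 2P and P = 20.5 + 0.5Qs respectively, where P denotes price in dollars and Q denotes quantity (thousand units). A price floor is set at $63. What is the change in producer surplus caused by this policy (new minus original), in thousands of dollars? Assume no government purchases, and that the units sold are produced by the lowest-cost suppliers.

Rearranging supply gives Qs = 2P - 41. Setting quantity demanded equal to quantity supplied, 143 - 2P = 2P - 41, gives P* = 46 and Q* = 51.
Since 63 > 46, the floor is binding.
At P = 63: Qd = 143 - 2·63 = 17 and Qs = 2·63 - 41 = 85.
Producer surplus without the control is ½ · (46 - 20.5) · 51 = 650.25.
With the floor, 17 units are sold at 63. The supply price at Q = 17 is 29, so PS = ½ · [(63 - 20.5) + (63 - 29)] · 17 = 650.25.
Change in producer surplus = 650.25 - 650.25 = 0.

0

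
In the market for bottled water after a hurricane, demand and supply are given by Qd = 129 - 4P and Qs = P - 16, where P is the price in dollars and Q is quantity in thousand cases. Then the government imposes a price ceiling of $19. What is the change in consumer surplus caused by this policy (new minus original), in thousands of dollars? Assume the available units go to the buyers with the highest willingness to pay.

Setting quantity demanded equal to quantity supplied, 129 - 4P = P - 16, gives P* = 29 and Q* = 13.
Because the ceiling (19) lies below the market-clearing price, it is binding.
At P = 19: Qd = 129 - 4·19 = 53 and Qs = 19 - 16 = 3.
Consumer surplus without the control is ½ · (32.25 - 29) · 13 = 21.125.
With the ceiling, 3 units are sold at 19 (assume they go to the highest-value buyers). The demand price at Q = 3 is 31.5, so CS = ½ · [(32.25 - 19) + (31.5 - 19)] · 3 = 38.625.
Change in consumer surplus = 38.625 - 21.125 = 17.5.

17.5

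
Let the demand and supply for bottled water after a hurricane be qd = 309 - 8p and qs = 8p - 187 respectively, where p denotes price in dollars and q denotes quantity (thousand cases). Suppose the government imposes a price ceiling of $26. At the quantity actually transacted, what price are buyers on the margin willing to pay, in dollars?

36

Equilibrium: 309 - 8p = 8p - 187, so 496 = 16p and p* = 31, q* = 61.
The ceiling of 26 is below the equilibrium price 31, so it binds.
At p = 26: qd = 309 - 8·26 = 101 and qs = 8·26 - 187 = 21.
Only 21 units reach the market. On the demand curve, the marginal buyer's willingness to pay at q = 21 is (309 - 21)/8 = 36.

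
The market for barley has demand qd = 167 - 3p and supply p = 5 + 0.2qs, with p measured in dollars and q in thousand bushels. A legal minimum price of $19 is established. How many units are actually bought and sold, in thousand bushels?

95

Rearranging supply gives qs = 5p - 25. Setting quantity demanded equal to quantity supplied, 167 - 3p = 5p - 25, gives p* = 24 and q* = 95.
Since 19 is below p* = 24, the floor does not bind and the free-market outcome prevails.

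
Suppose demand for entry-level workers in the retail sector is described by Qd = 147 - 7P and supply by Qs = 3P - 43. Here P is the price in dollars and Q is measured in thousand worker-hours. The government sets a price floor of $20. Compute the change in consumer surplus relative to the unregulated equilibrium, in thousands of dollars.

-10.5

Without the control the market clears where 147 - 7P = 3P - 43, i.e. P* = 19 and Q* = 14.
The floor of 20 is above the equilibrium price 19, so it binds.
At P = 20: Qd = 147 - 7·20 = 7 and Qs = 3·20 - 43 = 17.
Consumer surplus without the control is ½ · (21 - 19) · 14 = 14.
With the floor, consumers buy 7 units at 20, so CS = ½ · (21 - 20) · 7 = 3.5.
Change in consumer surplus = 3.5 - 14 = -10.5.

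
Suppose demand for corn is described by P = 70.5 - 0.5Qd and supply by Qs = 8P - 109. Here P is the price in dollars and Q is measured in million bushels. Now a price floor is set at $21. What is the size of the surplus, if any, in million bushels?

0

Rearranging demand gives Qd = 141 - 2P. Without the control the market clears where 141 - 2P = 8P - 109, i.e. P* = 25 and Q* = 91.
The floor of 21 is below the equilibrium price 25, so it is not binding; the market clears at P* = 25, Q* = 91.
Since the control does not bind, there is no surplus.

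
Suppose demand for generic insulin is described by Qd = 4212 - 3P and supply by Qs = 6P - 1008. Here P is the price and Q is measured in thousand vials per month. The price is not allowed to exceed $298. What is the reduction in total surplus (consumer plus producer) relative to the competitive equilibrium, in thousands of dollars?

715716

Without the control the market clears where 4212 - 3P = 6P - 1008, i.e. P* = 580 and Q* = 2472.
Since 298 < 580, the ceiling is binding.
At P = 298: Qd = 4212 - 3·298 = 3318 and Qs = 6·298 - 1008 = 780.
Quantity traded falls to 780. At Q = 780 the demand price is (4212 - 780)/3 = 1144 and the supply price is (1008 + 780)/6 = 298.
Deadweight loss = ½ · (1144 - 298) · (2472 - 780) = ½ · 846 · 1692 = 715716.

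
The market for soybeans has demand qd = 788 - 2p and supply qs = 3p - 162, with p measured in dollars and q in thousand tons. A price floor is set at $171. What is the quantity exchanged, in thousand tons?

408

Without the control the market clears where 788 - 2p = 3p - 162, i.e. p* = 190 and q* = 408.
The floor of 171 is below the equilibrium price 190, so it is not binding; the market clears at p* = 190, q* = 408.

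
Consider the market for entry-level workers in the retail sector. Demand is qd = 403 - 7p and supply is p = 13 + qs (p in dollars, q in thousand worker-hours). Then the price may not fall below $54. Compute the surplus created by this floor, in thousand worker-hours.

16

Rearranging supply gives qs = p - 13. Equilibrium: 403 - 7p = p - 13, so 416 = 8p and p* = 52, q* = 39.
The floor of 54 is above the equilibrium price 52, so it binds.
At p = 54: qd = 403 - 7·54 = 25 and qs = 54 - 13 = 41.
Surplus = qs - qd = 41 - 25 = 16.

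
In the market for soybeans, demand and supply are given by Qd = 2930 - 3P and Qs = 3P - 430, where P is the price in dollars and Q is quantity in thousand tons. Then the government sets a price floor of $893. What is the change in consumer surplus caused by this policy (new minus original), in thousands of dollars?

Without the control the market clears where 2930 - 3P = 3P - 430, i.e. P* = 560 and Q* = 1250.
Because the floor (893) lies above the market-clearing price, it is binding.
At P = 893: Qd = 2930 - 3·893 = 251 and Qs = 3·893 - 430 = 2249.
Consumer surplus without the control is ½ · (2930/3 - 560) · 1250 = 781250/3.
With the floor, consumers buy 251 units at 893, so CS = ½ · (2930/3 - 893) · 251 = 63001/6.
Change in consumer surplus = 63001/6 - 781250/3 = -249916.5.

-249916.5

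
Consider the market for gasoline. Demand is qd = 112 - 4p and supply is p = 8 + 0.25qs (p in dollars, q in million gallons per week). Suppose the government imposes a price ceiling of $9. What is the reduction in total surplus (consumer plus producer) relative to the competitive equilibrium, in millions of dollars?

324

Rearranging supply gives qs = 4p - 32. Without the control the market clears where 112 - 4p = 4p - 32, i.e. p* = 18 and q* = 40.
Since 9 < 18, the ceiling is binding.
At p = 9: qd = 112 - 4·9 = 76 and qs = 4·9 - 32 = 4.
Quantity traded falls to 4. At q = 4 the demand price is (112 - 4)/4 = 27 and the supply price is (32 + 4)/4 = 9.
Deadweight loss = ½ · (27 - 9) · (40 - 4) = ½ · 18 · 36 = 324.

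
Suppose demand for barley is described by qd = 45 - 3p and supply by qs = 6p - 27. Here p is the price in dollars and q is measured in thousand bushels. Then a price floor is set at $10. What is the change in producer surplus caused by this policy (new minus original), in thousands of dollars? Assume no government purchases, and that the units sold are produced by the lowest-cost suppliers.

27

In a free market, 45 - 3p = 6p - 27 gives the equilibrium p* = 8, q* = 21.
Because the floor (10) lies above the market-clearing price, it is binding.
At p = 10: qd = 45 - 3·10 = 15 and qs = 6·10 - 27 = 33.
Producer surplus without the control is ½ · (8 - 4.5) · 21 = 36.75.
With the floor, 15 units are sold at 10. The supply price at q = 15 is 7, so PS = ½ · [(10 - 4.5) + (10 - 7)] · 15 = 63.75.
Change in producer surplus = 63.75 - 36.75 = 27.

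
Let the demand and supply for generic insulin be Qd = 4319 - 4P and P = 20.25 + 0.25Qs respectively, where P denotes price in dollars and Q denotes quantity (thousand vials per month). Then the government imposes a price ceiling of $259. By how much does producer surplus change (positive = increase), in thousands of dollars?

Rearranging supply gives Qs = 4P - 81. In a free market, 4319 - 4P = 4P - 81 gives the equilibrium P* = 550, Q* = 2119.
Since 259 < 550, the ceiling is binding.
At P = 259: Qd = 4319 - 4·259 = 3283 and Qs = 4·259 - 81 = 955.
Producer surplus without the control is ½ · (550 - 20.25) · 2119 = 561270.125.
With the ceiling, producers sell 955 units at 259, so PS = ½ · (259 - 20.25) · 955 = 114003.125.
Change in producer surplus = 114003.125 - 561270.125 = -447267.

-447267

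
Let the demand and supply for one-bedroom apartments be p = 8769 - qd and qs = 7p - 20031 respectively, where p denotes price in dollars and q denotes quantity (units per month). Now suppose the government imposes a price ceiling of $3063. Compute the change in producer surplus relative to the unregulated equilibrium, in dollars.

-1766461.5

Rearranging demand gives qd = 8769 - p. In a free market, 8769 - p = 7p - 20031 gives the equilibrium p* = 3600, q* = 5169.
Since 3063 < 3600, the ceiling is binding.
At p = 3063: qd = 8769 - 3063 = 5706 and qs = 7·3063 - 20031 = 1410.
Producer surplus without the control is ½ · (3600 - 20031/7) · 5169 = 26718561/14.
With the ceiling, producers sell 1410 units at 3063, so PS = ½ · (3063 - 20031/7) · 1410 = 994050/7.
Change in producer surplus = 994050/7 - 26718561/14 = -1766461.5.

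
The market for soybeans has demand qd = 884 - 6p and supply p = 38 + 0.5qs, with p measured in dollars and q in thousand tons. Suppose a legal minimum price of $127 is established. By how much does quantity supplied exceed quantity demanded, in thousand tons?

Rearranging supply gives qs = 2p - 76. Equilibrium: 884 - 6p = 2p - 76, so 960 = 8p and p* = 120, q* = 164.
Because the floor (127) lies above the market-clearing price, it is binding.
At p = 127: qd = 884 - 6·127 = 122 and qs = 2·127 - 76 = 178.
Surplus = qs - qd = 178 - 122 = 56.

56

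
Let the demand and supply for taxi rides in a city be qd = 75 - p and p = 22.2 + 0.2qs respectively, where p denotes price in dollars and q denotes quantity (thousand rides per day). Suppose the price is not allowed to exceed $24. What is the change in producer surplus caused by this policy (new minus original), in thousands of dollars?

-185.5

Rearranging supply gives qs = 5p - 111. Equilibrium: 75 - p = 5p - 111, so 186 = 6p and p* = 31, q* = 44.
Since 24 < 31, the ceiling is binding.
At p = 24: qd = 75 - 24 = 51 and qs = 5·24 - 111 = 9.
Producer surplus without the control is ½ · (31 - 22.2) · 44 = 193.6.
With the ceiling, producers sell 9 units at 24, so PS = ½ · (24 - 22.2) · 9 = 8.1.
Change in producer surplus = 8.1 - 193.6 = -185.5.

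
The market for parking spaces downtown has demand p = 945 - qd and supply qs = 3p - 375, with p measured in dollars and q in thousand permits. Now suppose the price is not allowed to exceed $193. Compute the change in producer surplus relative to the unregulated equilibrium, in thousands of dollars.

-56101.5

Rearranging demand gives qd = 945 - p. Without the control the market clears where 945 - p = 3p - 375, i.e. p* = 330 and q* = 615.
The ceiling of 193 is below the equilibrium price 330, so it binds.
At p = 193: qd = 945 - 193 = 752 and qs = 3·193 - 375 = 204.
Producer surplus without the control is ½ · (330 - 125) · 615 = 63037.5.
With the ceiling, producers sell 204 units at 193, so PS = ½ · (193 - 125) · 204 = 6936.
Change in producer surplus = 6936 - 63037.5 = -56101.5.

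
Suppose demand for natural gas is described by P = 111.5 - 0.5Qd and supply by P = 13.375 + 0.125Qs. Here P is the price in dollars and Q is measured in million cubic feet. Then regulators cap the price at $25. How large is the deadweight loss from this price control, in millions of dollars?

Rearranging demand gives Qd = 223 - 2P; rearranging supply gives Qs = 8P - 107. Equilibrium: 223 - 2P = 8P - 107, so 330 = 10P and P* = 33, Q* = 157.
Since 25 < 33, the ceiling is binding.
At P = 25: Qd = 223 - 2·25 = 173 and Qs = 8·25 - 107 = 93.
Quantity traded falls to 93. At Q = 93 the demand price is (223 - 93)/2 = 65 and the supply price is (107 + 93)/8 = 25.
Deadweight loss = ½ · (65 - 25) · (157 - 93) = ½ · 40 · 64 = 1280.

1280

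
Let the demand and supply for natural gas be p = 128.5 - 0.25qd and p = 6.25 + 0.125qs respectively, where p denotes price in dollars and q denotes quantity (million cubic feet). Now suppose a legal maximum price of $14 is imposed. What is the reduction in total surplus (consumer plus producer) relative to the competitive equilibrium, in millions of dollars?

Rearranging demand gives qd = 514 - 4p; rearranging supply gives qs = 8p - 50. Without the control the market clears where 514 - 4p = 8p - 50, i.e. p* = 47 and q* = 326.
Since 14 < 47, the ceiling is binding.
At p = 14: qd = 514 - 4·14 = 458 and qs = 8·14 - 50 = 62.
Quantity traded falls to 62. At q = 62 the demand price is (514 - 62)/4 = 113 and the supply price is (50 + 62)/8 = 14.
Deadweight loss = ½ · (113 - 14) · (326 - 62) = ½ · 99 · 264 = 13068.

13068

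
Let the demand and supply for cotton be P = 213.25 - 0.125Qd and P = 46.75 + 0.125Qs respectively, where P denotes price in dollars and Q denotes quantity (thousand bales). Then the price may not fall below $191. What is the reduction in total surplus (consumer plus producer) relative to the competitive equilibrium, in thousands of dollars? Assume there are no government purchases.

29768

Rearranging demand gives Qd = 1706 - 8P; rearranging supply gives Qs = 8P - 374. Without the control the market clears where 1706 - 8P = 8P - 374, i.e. P* = 130 and Q* = 666.
The floor of 191 is above the equilibrium price 130, so it binds.
At P = 191: Qd = 1706 - 8·191 = 178 and Qs = 8·191 - 374 = 1154.
Quantity traded falls to 178. At Q = 178 the demand price is (1706 - 178)/8 = 191 and the supply price is (374 + 178)/8 = 69.
Deadweight loss = ½ · (191 - 69) · (666 - 178) = ½ · 122 · 488 = 29768.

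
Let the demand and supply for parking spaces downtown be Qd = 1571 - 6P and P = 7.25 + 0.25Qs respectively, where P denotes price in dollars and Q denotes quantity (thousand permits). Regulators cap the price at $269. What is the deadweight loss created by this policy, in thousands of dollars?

Rearranging supply gives Qs = 4P - 29. Without the control the market clears where 1571 - 6P = 4P - 29, i.e. P* = 160 and Q* = 611.
The ceiling of 269 is above the equilibrium price 160, so it is not binding; the market clears at P* = 160, Q* = 611.
Since the control does not bind, no trades are prevented and deadweight loss is zero.

0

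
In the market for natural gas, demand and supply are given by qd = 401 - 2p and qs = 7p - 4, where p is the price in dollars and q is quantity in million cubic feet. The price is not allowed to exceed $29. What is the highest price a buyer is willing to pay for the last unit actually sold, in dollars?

101

In a free market, 401 - 2p = 7p - 4 gives the equilibrium p* = 45, q* = 311.
Since 29 < 45, the ceiling is binding.
At p = 29: qd = 401 - 2·29 = 343 and qs = 7·29 - 4 = 199.
Only 199 units reach the market. On the demand curve, the marginal buyer's willingness to pay at q = 199 is (401 - 199)/2 = 101.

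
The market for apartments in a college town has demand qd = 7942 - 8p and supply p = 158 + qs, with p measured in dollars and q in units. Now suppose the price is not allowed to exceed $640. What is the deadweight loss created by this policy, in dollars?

Rearranging supply gives qs = p - 158. In a free market, 7942 - 8p = p - 158 gives the equilibrium p* = 900, q* = 742.
Because the ceiling (640) lies below the market-clearing price, it is binding.
At p = 640: qd = 7942 - 8·640 = 2822 and qs = 640 - 158 = 482.
Quantity traded falls to 482. At q = 482 the demand price is (7942 - 482)/8 = 932.5 and the supply price is 158 + 482 = 640.
Deadweight loss = ½ · (932.5 - 640) · (742 - 482) = ½ · 292.5 · 260 = 38025.

38025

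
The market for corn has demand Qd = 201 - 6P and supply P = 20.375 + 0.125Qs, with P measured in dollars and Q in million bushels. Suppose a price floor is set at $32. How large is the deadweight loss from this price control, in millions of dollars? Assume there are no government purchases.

Rearranging supply gives Qs = 8P - 163. In a free market, 201 - 6P = 8P - 163 gives the equilibrium P* = 26, Q* = 45.
The floor of 32 is above the equilibrium price 26, so it binds.
At P = 32: Qd = 201 - 6·32 = 9 and Qs = 8·32 - 163 = 93.
Quantity traded falls to 9. At Q = 9 the demand price is (201 - 9)/6 = 32 and the supply price is (163 + 9)/8 = 21.5.
Deadweight loss = ½ · (32 - 21.5) · (45 - 9) = ½ · 10.5 · 36 = 189.

189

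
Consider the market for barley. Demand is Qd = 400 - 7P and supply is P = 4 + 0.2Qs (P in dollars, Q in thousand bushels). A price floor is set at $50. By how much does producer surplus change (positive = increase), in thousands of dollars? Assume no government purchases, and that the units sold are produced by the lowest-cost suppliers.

-352.5

Rearranging supply gives Qs = 5P - 20. In a free market, 400 - 7P = 5P - 20 gives the equilibrium P* = 35, Q* = 155.
The floor of 50 is above the equilibrium price 35, so it binds.
At P = 50: Qd = 400 - 7·50 = 50 and Qs = 5·50 - 20 = 230.
Producer surplus without the control is ½ · (35 - 4) · 155 = 2402.5.
With the floor, 50 units are sold at 50. The supply price at Q = 50 is 14, so PS = ½ · [(50 - 4) + (50 - 14)] · 50 = 2050.
Change in producer surplus = 2050 - 2402.5 = -352.5.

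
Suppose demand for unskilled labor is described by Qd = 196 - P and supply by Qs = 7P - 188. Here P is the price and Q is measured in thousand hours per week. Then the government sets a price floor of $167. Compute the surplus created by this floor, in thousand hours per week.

952

In a free market, 196 - P = 7P - 188 gives the equilibrium P* = 48, Q* = 148.
The floor of 167 is above the equilibrium price 48, so it binds.
At P = 167: Qd = 196 - 167 = 29 and Qs = 7·167 - 188 = 981.
Surplus = Qs - Qd = 981 - 29 = 952.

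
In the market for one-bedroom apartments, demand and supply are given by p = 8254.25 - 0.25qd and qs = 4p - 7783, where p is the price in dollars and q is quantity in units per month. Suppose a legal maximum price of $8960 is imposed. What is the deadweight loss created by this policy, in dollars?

0

Rearranging demand gives qd = 33017 - 4p. Without the control the market clears where 33017 - 4p = 4p - 7783, i.e. p* = 5100 and q* = 12617.
The ceiling of 8960 is above the equilibrium price 5100, so it is not binding; the market clears at p* = 5100, q* = 12617.
Since the control does not bind, no trades are prevented and deadweight loss is zero.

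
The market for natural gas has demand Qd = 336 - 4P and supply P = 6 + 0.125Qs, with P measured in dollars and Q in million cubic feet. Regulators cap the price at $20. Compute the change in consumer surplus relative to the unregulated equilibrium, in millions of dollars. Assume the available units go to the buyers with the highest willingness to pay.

192

Rearranging supply gives Qs = 8P - 48. Without the control the market clears where 336 - 4P = 8P - 48, i.e. P* = 32 and Q* = 208.
The ceiling of 20 is below the equilibrium price 32, so it binds.
At P = 20: Qd = 336 - 4·20 = 256 and Qs = 8·20 - 48 = 112.
Consumer surplus without the control is ½ · (84 - 32) · 208 = 5408.
With the ceiling, 112 units are sold at 20 (assume they go to the highest-value buyers). The demand price at Q = 112 is 56, so CS = ½ · [(84 - 20) + (56 - 20)] · 112 = 5600.
Change in consumer surplus = 5600 - 5408 = 192.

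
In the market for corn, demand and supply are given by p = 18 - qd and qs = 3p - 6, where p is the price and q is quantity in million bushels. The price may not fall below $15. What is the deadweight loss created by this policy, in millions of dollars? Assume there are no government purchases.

Rearranging demand gives qd = 18 - p. Without the control the market clears where 18 - p = 3p - 6, i.e. p* = 6 and q* = 12.
The floor of 15 is above the equilibrium price 6, so it binds.
At p = 15: qd = 18 - 15 = 3 and qs = 3·15 - 6 = 39.
Quantity traded falls to 3. At q = 3 the demand price is 18 - 3 = 15 and the supply price is (6 + 3)/3 = 3.
Deadweight loss = ½ · (15 - 3) · (12 - 3) = ½ · 12 · 9 = 54.

54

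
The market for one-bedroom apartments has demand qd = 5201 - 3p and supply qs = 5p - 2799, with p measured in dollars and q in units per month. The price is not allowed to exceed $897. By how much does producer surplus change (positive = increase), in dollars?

-200180.5

Equilibrium: 5201 - 3p = 5p - 2799, so 8000 = 8p and p* = 1000, q* = 2201.
Because the ceiling (897) lies below the market-clearing price, it is binding.
At p = 897: qd = 5201 - 3·897 = 2510 and qs = 5·897 - 2799 = 1686.
Producer surplus without the control is ½ · (1000 - 559.8) · 2201 = 484440.1.
With the ceiling, producers sell 1686 units at 897, so PS = ½ · (897 - 559.8) · 1686 = 284259.6.
Change in producer surplus = 284259.6 - 484440.1 = -200180.5.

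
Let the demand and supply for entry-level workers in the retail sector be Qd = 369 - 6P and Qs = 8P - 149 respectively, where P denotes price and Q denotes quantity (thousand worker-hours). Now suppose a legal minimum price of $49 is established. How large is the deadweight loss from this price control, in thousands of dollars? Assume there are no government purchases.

Equilibrium: 369 - 6P = 8P - 149, so 518 = 14P and P* = 37, Q* = 147.
Because the floor (49) lies above the market-clearing price, it is binding.
At P = 49: Qd = 369 - 6·49 = 75 and Qs = 8·49 - 149 = 243.
Quantity traded falls to 75. At Q = 75 the demand price is (369 - 75)/6 = 49 and the supply price is (149 + 75)/8 = 28.
Deadweight loss = ½ · (49 - 28) · (147 - 75) = ½ · 21 · 72 = 756.

756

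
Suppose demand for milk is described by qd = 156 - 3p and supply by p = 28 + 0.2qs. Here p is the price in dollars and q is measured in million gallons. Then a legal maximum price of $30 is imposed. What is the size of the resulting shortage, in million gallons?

Rearranging supply gives qs = 5p - 140. Equilibrium: 156 - 3p = 5p - 140, so 296 = 8p and p* = 37, q* = 45.
Since 30 < 37, the ceiling is binding.
At p = 30: qd = 156 - 3·30 = 66 and qs = 5·30 - 140 = 10.
Shortage = qd - qs = 66 - 10 = 56.

56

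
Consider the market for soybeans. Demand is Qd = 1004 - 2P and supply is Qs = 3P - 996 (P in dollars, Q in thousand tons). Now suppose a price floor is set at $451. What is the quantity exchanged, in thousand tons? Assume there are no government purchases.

Equilibrium: 1004 - 2P = 3P - 996, so 2000 = 5P and P* = 400, Q* = 204.
The floor of 451 is above the equilibrium price 400, so it binds.
At P = 451: Qd = 1004 - 2·451 = 102 and Qs = 3·451 - 996 = 357.
The quantity actually transacted is the short side, demand: 102.

102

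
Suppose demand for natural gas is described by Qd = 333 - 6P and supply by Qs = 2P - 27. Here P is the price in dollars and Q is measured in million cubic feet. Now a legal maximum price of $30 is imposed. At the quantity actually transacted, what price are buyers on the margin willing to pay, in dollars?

50

Equilibrium: 333 - 6P = 2P - 27, so 360 = 8P and P* = 45, Q* = 63.
Because the ceiling (30) lies below the market-clearing price, it is binding.
At P = 30: Qd = 333 - 6·30 = 153 and Qs = 2·30 - 27 = 33.
Only 33 units reach the market. On the demand curve, the marginal buyer's willingness to pay at Q = 33 is (333 - 33)/6 = 50.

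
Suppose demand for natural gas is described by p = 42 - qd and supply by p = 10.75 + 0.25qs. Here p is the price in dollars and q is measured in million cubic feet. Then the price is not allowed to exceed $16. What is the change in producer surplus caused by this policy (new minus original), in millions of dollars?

-23

Rearranging demand gives qd = 42 - p; rearranging supply gives qs = 4p - 43. Without the control the market clears where 42 - p = 4p - 43, i.e. p* = 17 and q* = 25.
Since 16 < 17, the ceiling is binding.
At p = 16: qd = 42 - 16 = 26 and qs = 4·16 - 43 = 21.
Producer surplus without the control is ½ · (17 - 10.75) · 25 = 78.125.
With the ceiling, producers sell 21 units at 16, so PS = ½ · (16 - 10.75) · 21 = 55.125.
Change in producer surplus = 55.125 - 78.125 = -23.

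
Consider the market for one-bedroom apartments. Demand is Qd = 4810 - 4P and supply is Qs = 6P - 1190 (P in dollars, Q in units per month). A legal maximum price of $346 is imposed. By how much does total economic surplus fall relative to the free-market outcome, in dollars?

Without the control the market clears where 4810 - 4P = 6P - 1190, i.e. P* = 600 and Q* = 2410.
The ceiling of 346 is below the equilibrium price 600, so it binds.
At P = 346: Qd = 4810 - 4·346 = 3426 and Qs = 6·346 - 1190 = 886.
Quantity traded falls to 886. At Q = 886 the demand price is (4810 - 886)/4 = 981 and the supply price is (1190 + 886)/6 = 346.
Deadweight loss = ½ · (981 - 346) · (2410 - 886) = ½ · 635 · 1524 = 483870.

483870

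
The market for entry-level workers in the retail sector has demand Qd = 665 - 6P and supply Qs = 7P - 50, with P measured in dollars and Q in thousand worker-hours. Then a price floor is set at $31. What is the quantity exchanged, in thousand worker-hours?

335

Setting quantity demanded equal to quantity supplied, 665 - 6P = 7P - 50, gives P* = 55 and Q* = 335.
The floor of 31 is below the equilibrium price 55, so it is not binding; the market clears at P* = 55, Q* = 335.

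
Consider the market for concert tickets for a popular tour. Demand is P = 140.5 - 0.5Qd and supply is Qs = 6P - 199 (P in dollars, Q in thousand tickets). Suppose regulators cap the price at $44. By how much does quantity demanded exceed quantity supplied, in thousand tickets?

128

Rearranging demand gives Qd = 281 - 2P. Setting quantity demanded equal to quantity supplied, 281 - 2P = 6P - 199, gives P* = 60 and Q* = 161.
Because the ceiling (44) lies below the market-clearing price, it is binding.
At P = 44: Qd = 281 - 2·44 = 193 and Qs = 6·44 - 199 = 65.
Shortage = Qd - Qs = 193 - 65 = 128.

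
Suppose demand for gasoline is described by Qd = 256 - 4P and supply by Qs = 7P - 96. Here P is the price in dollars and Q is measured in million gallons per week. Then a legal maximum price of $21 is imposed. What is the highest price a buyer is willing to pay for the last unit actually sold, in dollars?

51.25

Equilibrium: 256 - 4P = 7P - 96, so 352 = 11P and P* = 32, Q* = 128.
Since 21 < 32, the ceiling is binding.
At P = 21: Qd = 256 - 4·21 = 172 and Qs = 7·21 - 96 = 51.
Only 51 units reach the market. On the demand curve, the marginal buyer's willingness to pay at Q = 51 is (256 - 51)/4 = 51.25.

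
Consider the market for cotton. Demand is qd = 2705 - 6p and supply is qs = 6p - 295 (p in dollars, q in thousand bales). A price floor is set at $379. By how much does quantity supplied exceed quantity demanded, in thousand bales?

Setting quantity demanded equal to quantity supplied, 2705 - 6p = 6p - 295, gives p* = 250 and q* = 1205.
The floor of 379 is above the equilibrium price 250, so it binds.
At p = 379: qd = 2705 - 6·379 = 431 and qs = 6·379 - 295 = 1979.
Surplus = qs - qd = 1979 - 431 = 1548.

1548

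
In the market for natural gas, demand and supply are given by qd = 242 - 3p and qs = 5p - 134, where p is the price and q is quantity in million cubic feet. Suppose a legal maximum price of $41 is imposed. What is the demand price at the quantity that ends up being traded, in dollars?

Without the control the market clears where 242 - 3p = 5p - 134, i.e. p* = 47 and q* = 101.
Since 41 < 47, the ceiling is binding.
At p = 41: qd = 242 - 3·41 = 119 and qs = 5·41 - 134 = 71.
Only 71 units reach the market. On the demand curve, the marginal buyer's willingness to pay at q = 71 is (242 - 71)/3 = 57.

57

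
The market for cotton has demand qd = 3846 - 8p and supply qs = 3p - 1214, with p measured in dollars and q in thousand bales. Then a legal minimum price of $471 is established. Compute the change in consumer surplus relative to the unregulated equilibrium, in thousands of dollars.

Equilibrium: 3846 - 8p = 3p - 1214, so 5060 = 11p and p* = 460, q* = 166.
The floor of 471 is above the equilibrium price 460, so it binds.
At p = 471: qd = 3846 - 8·471 = 78 and qs = 3·471 - 1214 = 199.
Consumer surplus without the control is ½ · (480.75 - 460) · 166 = 1722.25.
With the floor, consumers buy 78 units at 471, so CS = ½ · (480.75 - 471) · 78 = 380.25.
Change in consumer surplus = 380.25 - 1722.25 = -1342.

-1342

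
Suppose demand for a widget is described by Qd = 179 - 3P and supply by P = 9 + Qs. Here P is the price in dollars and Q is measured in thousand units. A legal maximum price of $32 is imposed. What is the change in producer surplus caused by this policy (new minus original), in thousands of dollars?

-457.5

Rearranging supply gives Qs = P - 9. In a free market, 179 - 3P = P - 9 gives the equilibrium P* = 47, Q* = 38.
The ceiling of 32 is below the equilibrium price 47, so it binds.
At P = 32: Qd = 179 - 3·32 = 83 and Qs = 32 - 9 = 23.
Producer surplus without the control is ½ · (47 - 9) · 38 = 722.
With the ceiling, producers sell 23 units at 32, so PS = ½ · (32 - 9) · 23 = 264.5.
Change in producer surplus = 264.5 - 722 = -457.5.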